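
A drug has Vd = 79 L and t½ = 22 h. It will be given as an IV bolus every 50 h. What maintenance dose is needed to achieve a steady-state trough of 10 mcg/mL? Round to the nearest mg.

3028 mg

τ/t½ = 50/22 ≈ 2.2727, so f = (1/2)^(50/22) ≈ 0.206938.
Cmin,ss = (D/Vd)·f/(1−f), so D = Cmin,ss·Vd·(1−f)/f.
D = 10 × 79 × (1−f)/f ≈ 10 × 79 × 3.83237 ≈ 3027.57 mg.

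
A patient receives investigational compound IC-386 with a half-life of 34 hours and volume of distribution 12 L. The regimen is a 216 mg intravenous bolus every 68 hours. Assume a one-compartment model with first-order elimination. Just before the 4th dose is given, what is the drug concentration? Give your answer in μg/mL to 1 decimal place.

5.9 μg/mL

f = (1/2)^(τ/t½) = (1/2)^(68/34) ≈ 0.2500.
C₀ = D/Vd = 216/12 ≈ 18.000 μg/mL.
Before the 4th dose, 3 doses have been given. Superposition: Cmin = C₀·(f + f² + … + f^3).
≈ 18.000 × (0.2500 + 0.0625 + 0.0156) ≈ 18.000 × 0.3281 ≈ 5.906 μg/mL.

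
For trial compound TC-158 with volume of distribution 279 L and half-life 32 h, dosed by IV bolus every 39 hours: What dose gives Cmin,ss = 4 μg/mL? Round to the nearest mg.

1481 mg

τ/t½ = 39/32 ≈ 1.2188, so f = (1/2)^(39/32) ≈ 0.429655.
Cmin,ss = (D/Vd)·f/(1−f), so D = Cmin,ss·Vd·(1−f)/f.
D = 4 × 279 × (1−f)/f ≈ 4 × 279 × 1.32745 ≈ 1481.43 mg.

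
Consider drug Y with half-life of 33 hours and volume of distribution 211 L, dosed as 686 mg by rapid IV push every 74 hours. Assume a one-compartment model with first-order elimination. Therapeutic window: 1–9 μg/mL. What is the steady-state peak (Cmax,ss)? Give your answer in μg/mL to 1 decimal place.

4.1 μg/mL

Over one 74-h interval, 74/33 ≈ 2.2424 half-lives elapse, leaving f ≈ 0.2113 of each dose.
At steady state, accumulation factor R = 1/(1 − e^(−kτ)) ≈ 1.2679.
Single-dose peak C₀ = D/Vd = 686/211 ≈ 3.251 μg/mL.
Steady-state peak Cmax,ss = C₀·R ≈ 3.251 × 1.2679 ≈ 4.122 μg/mL.
Peak 4.1 μg/mL vs MTC 9 μg/mL: below toxic threshold.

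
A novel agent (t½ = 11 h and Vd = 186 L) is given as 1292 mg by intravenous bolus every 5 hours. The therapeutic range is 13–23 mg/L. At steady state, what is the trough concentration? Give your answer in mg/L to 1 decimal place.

18.8 mg/L

k = ln2/t½ = ln2/11 ≈ 0.063013 h⁻¹; fraction remaining f = e^(−kτ) = e^(−0.063013×5) ≈ 0.7297.
Accumulation ratio R = 1/(1 − f) ≈ 1/0.2703 ≈ 3.6996.
Each bolus raises the concentration by D/Vd = 1292/186 ≈ 6.946 mg/L.
Steady-state peak Cmax,ss = C₀·R ≈ 6.946 × 3.6996 ≈ 25.697 mg/L.
One interval later, Cmin,ss = Cmax,ss·e^(−kτ) ≈ 25.697 × 0.7297 ≈ 18.751 mg/L.
Trough 18.8 mg/L vs MEC 13 mg/L: adequate.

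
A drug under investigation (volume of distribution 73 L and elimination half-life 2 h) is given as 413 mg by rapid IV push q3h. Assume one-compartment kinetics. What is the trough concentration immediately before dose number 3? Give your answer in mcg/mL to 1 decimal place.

2.7 mcg/mL

f = (1/2)^(τ/t½) = (1/2)^(3/2) ≈ 0.3536.
C₀ = D/Vd = 413/73 ≈ 5.658 mcg/mL.
Before the 3rd dose, 2 doses have been given. Superposition: Cmin = C₀·(f + f²).
≈ 5.658 × (0.3536 + 0.1250) ≈ 5.658 × 0.4786 ≈ 2.708 mcg/mL.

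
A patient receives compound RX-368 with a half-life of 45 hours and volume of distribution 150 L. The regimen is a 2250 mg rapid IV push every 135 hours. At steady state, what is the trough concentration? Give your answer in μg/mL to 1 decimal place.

The dosing interval is 3 half-lives, so f = 2^(−3) = 0.125.
Accumulation ratio R = 1/(1 − f) = 1/0.875 = 8/7.
Single-dose peak C₀ = D/Vd = 2250/150 = 15 μg/mL.
Steady-state peak Cmax,ss = C₀·R = 15 × 8/7 ≈ 17.143 μg/mL.
Steady-state trough Cmin,ss = Cmax,ss·f ≈ 17.143 × 0.125 ≈ 2.143 μg/mL.

2.1 μg/mL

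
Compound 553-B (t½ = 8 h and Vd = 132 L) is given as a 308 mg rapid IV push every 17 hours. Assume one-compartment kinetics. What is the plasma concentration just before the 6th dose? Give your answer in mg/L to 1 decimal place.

0.7 mg/L

f = (1/2)^(τ/t½) = (1/2)^(17/8) ≈ 0.2293.
C₀ = D/Vd = 308/132 ≈ 2.333 mg/L.
Before the 6th dose, 5 doses have been given. Superposition: Cmin = C₀·(f + f² + … + f^5).
≈ 2.333 × (0.2293 + 0.0526 + 0.0121 + 0.0028 + 0.0006) ≈ 2.333 × 0.2974 ≈ 0.694 mg/L.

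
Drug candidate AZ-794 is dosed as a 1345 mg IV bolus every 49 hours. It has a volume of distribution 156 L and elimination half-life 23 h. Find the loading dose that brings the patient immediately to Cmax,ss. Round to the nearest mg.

f = (1/2)^(49/23) ≈ 0.228389; accumulation ratio R = 1/(1−f) ≈ 1.29599.
Loading dose to hit Cmax,ss on first dose: D_load = D_maint·R ≈ 1345 × 1.29599 ≈ 1743.11 mg.

1743 mg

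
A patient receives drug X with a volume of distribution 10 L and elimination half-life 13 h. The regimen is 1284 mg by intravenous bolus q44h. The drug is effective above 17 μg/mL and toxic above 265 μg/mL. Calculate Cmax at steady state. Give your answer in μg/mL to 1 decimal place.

k = ln2/t½ = ln2/13 ≈ 0.053319 h⁻¹; fraction remaining f = e^(−kτ) = e^(−0.053319×44) ≈ 0.0957.
At steady state, accumulation factor R = 1/(1 − e^(−kτ)) ≈ 1.1058.
Each bolus raises the concentration by D/Vd = 1284/10 ≈ 128.400 μg/mL.
Steady-state peak Cmax,ss = C₀·R ≈ 128.400 × 1.1058 ≈ 141.985 μg/mL.
Peak 142.0 μg/mL vs MTC 265 μg/mL: below toxic threshold.

142.0 μg/mL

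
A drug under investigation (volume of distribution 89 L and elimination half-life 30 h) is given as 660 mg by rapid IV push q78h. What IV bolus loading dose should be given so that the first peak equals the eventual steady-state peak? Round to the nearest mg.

790 mg

f = (1/2)^(78/30) ≈ 0.164938; accumulation ratio R = 1/(1−f) ≈ 1.19752.
Loading dose to hit Cmax,ss on first dose: D_load = D_maint·R ≈ 660 × 1.19752 ≈ 790.36 mg.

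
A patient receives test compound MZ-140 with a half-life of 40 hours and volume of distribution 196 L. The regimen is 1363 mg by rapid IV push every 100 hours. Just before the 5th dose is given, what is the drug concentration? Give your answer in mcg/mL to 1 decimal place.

1.5 mcg/mL

f = (1/2)^(τ/t½) = (1/2)^(100/40) ≈ 0.1768.
C₀ = D/Vd = 1363/196 ≈ 6.954 mcg/mL.
Before the 5th dose, 4 doses have been given. Superposition: Cmin = C₀·(f + f² + … + f^4).
≈ 6.954 × (0.1768 + 0.0313 + 0.0055 + 0.0010) ≈ 6.954 × 0.2146 ≈ 1.492 mcg/mL.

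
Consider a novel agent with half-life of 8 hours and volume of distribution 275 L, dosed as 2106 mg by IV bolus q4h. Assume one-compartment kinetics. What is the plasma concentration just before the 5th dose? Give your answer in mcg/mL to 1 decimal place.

f = (1/2)^(τ/t½) = (1/2)^(4/8) ≈ 0.7071.
C₀ = D/Vd = 2106/275 ≈ 7.658 mcg/mL.
Before the 5th dose, 4 doses have been given. Superposition: Cmin = C₀·(f + f² + … + f^4).
≈ 7.658 × (0.7071 + 0.5000 + 0.3535 + 0.2500) ≈ 7.658 × 1.8106 ≈ 13.866 mcg/mL.

13.9 mcg/mL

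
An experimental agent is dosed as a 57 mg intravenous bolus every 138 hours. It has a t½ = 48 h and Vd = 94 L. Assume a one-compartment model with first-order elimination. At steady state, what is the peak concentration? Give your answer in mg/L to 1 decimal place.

τ/t½ = 138/48 ≈ 2.875, so fraction remaining f = (1/2)^(138/48) ≈ 0.1363.
At steady state, accumulation factor R = 1/(1 − e^(−kτ)) ≈ 1.1578.
Single-dose peak C₀ = D/Vd = 57/94 ≈ 0.606 mg/L.
Steady-state peak Cmax,ss = C₀·R ≈ 0.606 × 1.1578 ≈ 0.702 mg/L.

0.7 mg/L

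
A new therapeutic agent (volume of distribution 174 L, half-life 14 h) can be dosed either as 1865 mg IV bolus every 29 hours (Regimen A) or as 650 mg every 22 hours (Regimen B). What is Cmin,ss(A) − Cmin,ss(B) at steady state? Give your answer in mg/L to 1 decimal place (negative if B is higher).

Regimen A: f = (1/2)^(29/14) ≈ 0.2379; Cmin,ss = (1865/174)·f/(1−f) ≈ 3.346 mg/L.
Regimen B: f = (1/2)^(22/14) ≈ 0.3365; Cmin,ss = (650/174)·f/(1−f) ≈ 1.895 mg/L.
Difference ≈ 3.346 − 1.895 ≈ 1.451 mg/L.

1.5 mg/L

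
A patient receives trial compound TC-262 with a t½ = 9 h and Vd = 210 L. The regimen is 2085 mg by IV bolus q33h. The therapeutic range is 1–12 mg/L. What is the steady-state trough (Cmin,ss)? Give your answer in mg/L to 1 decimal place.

0.8 mg/L

k = ln2/t½ = ln2/9 ≈ 0.077016 h⁻¹; fraction remaining f = e^(−kτ) = e^(−0.077016×33) ≈ 0.0787.
At steady state, accumulation factor R = 1/(1 − e^(−kτ)) ≈ 1.0854.
Each bolus raises the concentration by D/Vd = 2085/210 ≈ 9.929 mg/L.
Cmax,ss = C₀/(1 − f) ≈ 9.929/0.9213 ≈ 10.777 mg/L.
One interval later, Cmin,ss = Cmax,ss·e^(−kτ) ≈ 10.777 × 0.0787 ≈ 0.848 mg/L.
Trough 0.8 mg/L vs MEC 1 mg/L: subtherapeutic.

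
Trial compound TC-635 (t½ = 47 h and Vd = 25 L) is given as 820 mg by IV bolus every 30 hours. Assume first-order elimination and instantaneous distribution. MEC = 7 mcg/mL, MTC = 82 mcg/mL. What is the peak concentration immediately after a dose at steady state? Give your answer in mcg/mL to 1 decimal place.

91.7 mcg/mL

τ/t½ = 30/47 ≈ 0.6383, so fraction remaining f = (1/2)^(30/47) ≈ 0.6425.
At steady state, accumulation factor R = 1/(1 − e^(−kτ)) ≈ 2.7972.
Single-dose peak C₀ = D/Vd = 820/25 ≈ 32.800 mcg/mL.
Cmax,ss = C₀/(1 − f) ≈ 32.800/0.3575 ≈ 91.748 mcg/mL.
Peak 91.7 mcg/mL vs MTC 82 mcg/mL: exceeds toxic threshold.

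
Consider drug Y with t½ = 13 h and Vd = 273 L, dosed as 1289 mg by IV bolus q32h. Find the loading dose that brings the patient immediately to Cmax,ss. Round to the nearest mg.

f = (1/2)^(32/13) ≈ 0.181553; accumulation ratio R = 1/(1−f) ≈ 1.22183.
Loading dose to hit Cmax,ss on first dose: D_load = D_maint·R ≈ 1289 × 1.22183 ≈ 1574.94 mg.

1575 mg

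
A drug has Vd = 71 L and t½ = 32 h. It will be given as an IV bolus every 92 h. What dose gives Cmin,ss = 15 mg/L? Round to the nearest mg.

τ/t½ = 92/32 ≈ 2.875, so f = (1/2)^(92/32) ≈ 0.136313.
Cmin,ss = (D/Vd)·f/(1−f), so D = Cmin,ss·Vd·(1−f)/f.
D = 15 × 71 × (1−f)/f ≈ 15 × 71 × 6.33606 ≈ 6747.90 mg.

6748 mg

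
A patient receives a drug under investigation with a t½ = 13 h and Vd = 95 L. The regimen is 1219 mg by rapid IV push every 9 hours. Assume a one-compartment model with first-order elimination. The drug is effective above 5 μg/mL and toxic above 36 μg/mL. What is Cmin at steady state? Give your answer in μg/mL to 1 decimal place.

k = ln2/t½ = ln2/13 ≈ 0.053319 h⁻¹; fraction remaining f = e^(−kτ) = e^(−0.053319×9) ≈ 0.6189.
Each bolus raises the concentration by D/Vd = 1219/95 ≈ 12.832 μg/mL.
Steady-state trough Cmin,ss = C₀·f/(1−f) ≈ 12.832 × 0.6189/0.3811 ≈ 20.839 μg/mL.
Trough 20.8 μg/mL vs MEC 5 μg/mL: adequate.

20.8 μg/mL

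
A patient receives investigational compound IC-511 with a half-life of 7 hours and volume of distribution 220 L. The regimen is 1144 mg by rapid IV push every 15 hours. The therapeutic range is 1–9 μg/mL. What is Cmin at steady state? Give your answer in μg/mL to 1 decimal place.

τ/t½ = 15/7 ≈ 2.1429, so fraction remaining f = (1/2)^(15/7) ≈ 0.2264.
At steady state, accumulation factor R = 1/(1 − e^(−kτ)) ≈ 1.2927.
Single-dose peak C₀ = D/Vd = 1144/220 ≈ 5.200 μg/mL.
Steady-state peak Cmax,ss = C₀·R ≈ 5.200 × 1.2927 ≈ 6.722 μg/mL.
Steady-state trough Cmin,ss = Cmax,ss·f ≈ 6.722 × 0.2264 ≈ 1.522 μg/mL.
Trough 1.5 μg/mL vs MEC 1 μg/mL: adequate.

1.5 μg/mL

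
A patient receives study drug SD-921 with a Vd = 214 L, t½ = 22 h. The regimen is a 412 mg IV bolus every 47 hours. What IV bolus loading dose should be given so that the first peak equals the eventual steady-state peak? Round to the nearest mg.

533 mg

f = (1/2)^(47/22) ≈ 0.227452; accumulation ratio R = 1/(1−f) ≈ 1.29442.
Loading dose to hit Cmax,ss on first dose: D_load = D_maint·R ≈ 412 × 1.29442 ≈ 533.30 mg.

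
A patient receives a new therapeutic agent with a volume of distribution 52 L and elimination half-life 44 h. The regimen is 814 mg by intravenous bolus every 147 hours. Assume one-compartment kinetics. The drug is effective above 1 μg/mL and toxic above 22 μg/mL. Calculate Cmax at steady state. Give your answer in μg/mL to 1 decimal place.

Over one 147-h interval, 147/44 ≈ 3.3409 half-lives elapse, leaving f ≈ 0.0987 of each dose.
At steady state, accumulation factor R = 1/(1 − e^(−kτ)) ≈ 1.1095.
Single-dose peak C₀ = D/Vd = 814/52 ≈ 15.654 μg/mL.
Steady-state peak Cmax,ss = C₀·R ≈ 15.654 × 1.1095 ≈ 17.368 μg/mL.
Peak 17.4 μg/mL vs MTC 22 μg/mL: below toxic threshold.

17.4 μg/mL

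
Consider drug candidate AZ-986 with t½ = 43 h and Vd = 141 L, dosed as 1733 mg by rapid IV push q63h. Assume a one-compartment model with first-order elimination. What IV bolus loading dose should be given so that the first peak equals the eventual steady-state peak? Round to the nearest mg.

f = (1/2)^(63/43) ≈ 0.362206; accumulation ratio R = 1/(1−f) ≈ 1.56790.
Loading dose to hit Cmax,ss on first dose: D_load = D_maint·R ≈ 1733 × 1.56790 ≈ 2717.17 mg.

2717 mg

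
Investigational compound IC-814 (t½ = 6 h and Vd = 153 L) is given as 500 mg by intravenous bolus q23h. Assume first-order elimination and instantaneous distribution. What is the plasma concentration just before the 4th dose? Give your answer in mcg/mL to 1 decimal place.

f = (1/2)^(τ/t½) = (1/2)^(23/6) ≈ 0.0702.
C₀ = D/Vd = 500/153 ≈ 3.268 mcg/mL.
Before the 4th dose, 3 doses have been given. Superposition: Cmin = C₀·(f + f² + … + f^3).
≈ 3.268 × (0.0702 + 0.0049 + 0.0003) ≈ 3.268 × 0.0754 ≈ 0.246 mcg/mL.

0.2 mcg/mL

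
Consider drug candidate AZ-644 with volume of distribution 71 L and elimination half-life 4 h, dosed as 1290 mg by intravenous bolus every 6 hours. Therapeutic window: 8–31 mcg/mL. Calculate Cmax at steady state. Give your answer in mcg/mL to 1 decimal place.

28.1 mcg/mL

k = ln2/t½ = ln2/4 ≈ 0.173287 h⁻¹; fraction remaining f = e^(−kτ) = e^(−0.173287×6) ≈ 0.3536.
Accumulation ratio R = 1/(1 − f) ≈ 1/0.6464 ≈ 1.5470.
Each bolus raises the concentration by D/Vd = 1290/71 ≈ 18.169 mcg/mL.
Steady-state peak Cmax,ss = C₀·R ≈ 18.169 × 1.5470 ≈ 28.107 mcg/mL.
Peak 28.1 mcg/mL vs MTC 31 mcg/mL: below toxic threshold.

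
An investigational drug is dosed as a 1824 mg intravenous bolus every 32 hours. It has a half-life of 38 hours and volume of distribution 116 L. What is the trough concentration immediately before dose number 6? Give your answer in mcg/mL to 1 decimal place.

18.8 mcg/mL

f = (1/2)^(τ/t½) = (1/2)^(32/38) ≈ 0.5578.
C₀ = D/Vd = 1824/116 ≈ 15.724 mcg/mL.
Before the 6th dose, 5 doses have been given. Superposition: Cmin = C₀·(f + f² + … + f^5).
≈ 15.724 × (0.5578 + 0.3111 + 0.1736 + 0.0968 + 0.0540) ≈ 15.724 × 1.1933 ≈ 18.763 mcg/mL.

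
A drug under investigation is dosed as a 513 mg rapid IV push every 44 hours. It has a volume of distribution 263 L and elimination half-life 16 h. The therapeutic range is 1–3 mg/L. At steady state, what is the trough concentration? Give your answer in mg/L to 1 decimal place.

0.3 mg/L

Over one 44-h interval, 44/16 ≈ 2.75 half-lives elapse, leaving f ≈ 0.1487 of each dose.
Single-dose peak C₀ = D/Vd = 513/263 ≈ 1.951 mg/L.
Steady-state trough Cmin,ss = C₀·f/(1−f) ≈ 1.951 × 0.1487/0.8513 ≈ 0.341 mg/L.
Trough 0.3 mg/L vs MEC 1 mg/L: subtherapeutic.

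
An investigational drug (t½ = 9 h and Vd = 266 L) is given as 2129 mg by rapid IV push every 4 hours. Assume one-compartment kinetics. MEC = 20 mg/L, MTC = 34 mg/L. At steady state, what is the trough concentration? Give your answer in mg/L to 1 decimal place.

22.2 mg/L

Over one 4-h interval, 4/9 ≈ 0.44444 half-lives elapse, leaving f ≈ 0.7349 of each dose.
Single-dose peak C₀ = D/Vd = 2129/266 ≈ 8.004 mg/L.
Steady-state trough Cmin,ss = C₀·f/(1−f) ≈ 8.004 × 0.7349/0.2651 ≈ 22.188 mg/L.
Trough 22.2 mg/L vs MEC 20 mg/L: adequate.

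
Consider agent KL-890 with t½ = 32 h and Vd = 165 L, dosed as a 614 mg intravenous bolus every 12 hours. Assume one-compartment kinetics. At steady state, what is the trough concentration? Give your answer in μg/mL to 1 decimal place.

Over one 12-h interval, 12/32 ≈ 0.375 half-lives elapse, leaving f ≈ 0.7711 of each dose.
Single-dose peak C₀ = D/Vd = 614/165 ≈ 3.721 μg/mL.
Steady-state trough Cmin,ss = C₀·f/(1−f) ≈ 3.721 × 0.7711/0.2289 ≈ 12.535 μg/mL.

12.5 μg/mL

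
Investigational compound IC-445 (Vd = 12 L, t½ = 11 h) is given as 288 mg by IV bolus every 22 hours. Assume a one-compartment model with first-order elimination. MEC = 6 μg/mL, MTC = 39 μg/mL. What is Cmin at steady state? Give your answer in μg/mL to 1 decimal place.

8.0 μg/mL

The dosing interval is 2 half-lives, so f = 2^(−2) = 0.25.
Accumulation ratio R = 1/(1 − f) = 1/0.75 = 4/3.
Single-dose peak C₀ = D/Vd = 288/12 = 24 μg/mL.
Steady-state peak Cmax,ss = C₀·R = 24 × 4/3 ≈ 32.000 μg/mL.
Steady-state trough Cmin,ss = Cmax,ss·f ≈ 32.000 × 0.25 ≈ 8.000 μg/mL.
Trough 8.0 μg/mL vs MEC 6 μg/mL: adequate.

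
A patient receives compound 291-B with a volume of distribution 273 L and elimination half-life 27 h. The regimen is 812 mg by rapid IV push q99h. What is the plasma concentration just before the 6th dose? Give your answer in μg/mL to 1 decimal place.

0.3 μg/mL

f = (1/2)^(τ/t½) = (1/2)^(99/27) ≈ 0.0787.
C₀ = D/Vd = 812/273 ≈ 2.974 μg/mL.
Before the 6th dose, 5 doses have been given. Superposition: Cmin = C₀·(f + f² + … + f^5).
≈ 2.974 × (0.0787 + 0.0062 + 0.0005 + 0.0000 + 0.0000) ≈ 2.974 × 0.0854 ≈ 0.254 μg/mL.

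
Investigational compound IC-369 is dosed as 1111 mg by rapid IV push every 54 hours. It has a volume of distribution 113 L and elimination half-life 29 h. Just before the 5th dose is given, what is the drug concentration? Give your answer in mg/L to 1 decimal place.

f = (1/2)^(τ/t½) = (1/2)^(54/29) ≈ 0.2751.
C₀ = D/Vd = 1111/113 ≈ 9.832 mg/L.
Before the 5th dose, 4 doses have been given. Superposition: Cmin = C₀·(f + f² + … + f^4).
≈ 9.832 × (0.2751 + 0.0757 + 0.0208 + 0.0057) ≈ 9.832 × 0.3773 ≈ 3.710 mg/L.

3.7 mg/L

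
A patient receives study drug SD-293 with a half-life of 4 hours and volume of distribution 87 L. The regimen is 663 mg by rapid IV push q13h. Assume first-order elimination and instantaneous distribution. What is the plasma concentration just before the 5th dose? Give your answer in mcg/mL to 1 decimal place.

0.9 mcg/mL

f = (1/2)^(τ/t½) = (1/2)^(13/4) ≈ 0.1051.
C₀ = D/Vd = 663/87 ≈ 7.621 mcg/mL.
Before the 5th dose, 4 doses have been given. Superposition: Cmin = C₀·(f + f² + … + f^4).
≈ 7.621 × (0.1051 + 0.0110 + 0.0012 + 0.0001) ≈ 7.621 × 0.1174 ≈ 0.895 mcg/mL.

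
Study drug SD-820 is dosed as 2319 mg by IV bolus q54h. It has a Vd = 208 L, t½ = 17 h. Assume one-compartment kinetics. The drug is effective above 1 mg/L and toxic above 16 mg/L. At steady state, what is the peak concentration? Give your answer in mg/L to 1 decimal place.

12.5 mg/L

k = ln2/t½ = ln2/17 ≈ 0.040773 h⁻¹; fraction remaining f = e^(−kτ) = e^(−0.040773×54) ≈ 0.1106.
At steady state, accumulation factor R = 1/(1 − e^(−kτ)) ≈ 1.1244.
Single-dose peak C₀ = D/Vd = 2319/208 ≈ 11.149 mg/L.
Steady-state peak Cmax,ss = C₀·R ≈ 11.149 × 1.1244 ≈ 12.536 mg/L.
Peak 12.5 mg/L vs MTC 16 mg/L: below toxic threshold.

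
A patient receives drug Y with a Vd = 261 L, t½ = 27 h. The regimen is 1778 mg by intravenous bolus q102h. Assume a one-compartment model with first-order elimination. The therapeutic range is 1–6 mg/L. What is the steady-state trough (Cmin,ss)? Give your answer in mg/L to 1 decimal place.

0.5 mg/L

Over one 102-h interval, 102/27 ≈ 3.7778 half-lives elapse, leaving f ≈ 0.0729 of each dose.
At steady state, accumulation factor R = 1/(1 − e^(−kτ)) ≈ 1.0786.
Each bolus raises the concentration by D/Vd = 1778/261 ≈ 6.812 mg/L.
Cmax,ss = C₀/(1 − f) ≈ 6.812/0.9271 ≈ 7.348 mg/L.
One interval later, Cmin,ss = Cmax,ss·e^(−kτ) ≈ 7.348 × 0.0729 ≈ 0.536 mg/L.
Trough 0.5 mg/L vs MEC 1 mg/L: subtherapeutic.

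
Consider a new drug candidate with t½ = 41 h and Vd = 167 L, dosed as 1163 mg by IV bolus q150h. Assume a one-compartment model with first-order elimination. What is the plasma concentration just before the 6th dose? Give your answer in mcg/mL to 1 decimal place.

f = (1/2)^(τ/t½) = (1/2)^(150/41) ≈ 0.0792.
C₀ = D/Vd = 1163/167 ≈ 6.964 mcg/mL.
Before the 6th dose, 5 doses have been given. Superposition: Cmin = C₀·(f + f² + … + f^5).
≈ 6.964 × (0.0792 + 0.0063 + 0.0005 + 0.0000 + 0.0000) ≈ 6.964 × 0.0860 ≈ 0.599 mcg/mL.

0.6 mcg/mL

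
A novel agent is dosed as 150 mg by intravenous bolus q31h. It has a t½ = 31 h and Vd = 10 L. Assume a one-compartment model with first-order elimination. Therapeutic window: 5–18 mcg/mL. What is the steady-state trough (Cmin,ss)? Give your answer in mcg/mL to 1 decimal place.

15.0 mcg/mL

τ = 31 h = 1 half-life, so f = (1/2)^1 = 0.5.
Accumulation ratio R = 1/(1 − f) = 1/0.5 = 2/1.
Single-dose peak C₀ = D/Vd = 150/10 = 15 mcg/mL.
Steady-state peak Cmax,ss = C₀·R = 15 × 2/1 ≈ 30.000 mcg/mL.
Steady-state trough Cmin,ss = Cmax,ss·f ≈ 30.000 × 0.5 ≈ 15.000 mcg/mL.
Trough 15.0 mcg/mL vs MEC 5 mcg/mL: adequate.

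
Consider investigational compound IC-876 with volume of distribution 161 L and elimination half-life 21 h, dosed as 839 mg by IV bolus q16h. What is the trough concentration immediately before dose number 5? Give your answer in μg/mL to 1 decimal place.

f = (1/2)^(τ/t½) = (1/2)^(16/21) ≈ 0.5897.
C₀ = D/Vd = 839/161 ≈ 5.211 μg/mL.
Before the 5th dose, 4 doses have been given. Superposition: Cmin = C₀·(f + f² + … + f^4).
≈ 5.211 × (0.5897 + 0.3477 + 0.2051 + 0.1209) ≈ 5.211 × 1.2634 ≈ 6.584 μg/mL.

6.6 μg/mL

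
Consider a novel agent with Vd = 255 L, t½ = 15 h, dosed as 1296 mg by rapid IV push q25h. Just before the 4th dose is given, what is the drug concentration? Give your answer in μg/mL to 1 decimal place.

f = (1/2)^(τ/t½) = (1/2)^(25/15) ≈ 0.3150.
C₀ = D/Vd = 1296/255 ≈ 5.082 μg/mL.
Before the 4th dose, 3 doses have been given. Superposition: Cmin = C₀·(f + f² + … + f^3).
≈ 5.082 × (0.3150 + 0.0992 + 0.0313) ≈ 5.082 × 0.4455 ≈ 2.264 μg/mL.

2.3 μg/mL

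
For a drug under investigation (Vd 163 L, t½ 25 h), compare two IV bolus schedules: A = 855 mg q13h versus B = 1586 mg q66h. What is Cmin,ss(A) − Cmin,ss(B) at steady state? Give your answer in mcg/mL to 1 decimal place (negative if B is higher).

10.2 mcg/mL

Regimen A: f = (1/2)^(13/25) ≈ 0.6974; Cmin,ss = (855/163)·f/(1−f) ≈ 12.089 mcg/mL.
Regimen B: f = (1/2)^(66/25) ≈ 0.1604; Cmin,ss = (1586/163)·f/(1−f) ≈ 1.859 mcg/mL.
Difference ≈ 12.089 − 1.859 ≈ 10.230 mcg/mL.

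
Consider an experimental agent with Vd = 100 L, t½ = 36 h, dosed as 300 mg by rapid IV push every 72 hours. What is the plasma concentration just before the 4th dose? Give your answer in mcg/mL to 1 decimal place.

f = (1/2)^(τ/t½) = (1/2)^(72/36) ≈ 0.2500.
C₀ = D/Vd = 300/100 ≈ 3.000 mcg/mL.
Before the 4th dose, 3 doses have been given. Superposition: Cmin = C₀·(f + f² + … + f^3).
≈ 3.000 × (0.2500 + 0.0625 + 0.0156) ≈ 3.000 × 0.3281 ≈ 0.984 mcg/mL.

1.0 mcg/mL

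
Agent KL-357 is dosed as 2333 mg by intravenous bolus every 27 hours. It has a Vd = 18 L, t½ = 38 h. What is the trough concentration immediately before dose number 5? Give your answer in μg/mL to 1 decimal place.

175.3 μg/mL

f = (1/2)^(τ/t½) = (1/2)^(27/38) ≈ 0.6111.
C₀ = D/Vd = 2333/18 ≈ 129.611 μg/mL.
Before the 5th dose, 4 doses have been given. Superposition: Cmin = C₀·(f + f² + … + f^4).
≈ 129.611 × (0.6111 + 0.3734 + 0.2282 + 0.1395) ≈ 129.611 × 1.3522 ≈ 175.260 μg/mL.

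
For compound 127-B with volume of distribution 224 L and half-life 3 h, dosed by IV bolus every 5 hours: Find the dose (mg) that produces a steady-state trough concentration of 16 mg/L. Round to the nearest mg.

τ/t½ = 5/3 ≈ 1.6667, so f = (1/2)^(5/3) ≈ 0.314980.
Cmin,ss = (D/Vd)·f/(1−f), so D = Cmin,ss·Vd·(1−f)/f.
D = 16 × 224 × (1−f)/f ≈ 16 × 224 × 2.17480 ≈ 7794.48 mg.

7794 mg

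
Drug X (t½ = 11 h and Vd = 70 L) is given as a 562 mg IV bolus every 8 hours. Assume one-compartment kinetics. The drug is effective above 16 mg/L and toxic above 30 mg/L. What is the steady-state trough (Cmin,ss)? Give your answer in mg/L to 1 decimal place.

k = ln2/t½ = ln2/11 ≈ 0.063013 h⁻¹; fraction remaining f = e^(−kτ) = e^(−0.063013×8) ≈ 0.6040.
At steady state, accumulation factor R = 1/(1 − e^(−kτ)) ≈ 2.5253.
Single-dose peak C₀ = D/Vd = 562/70 ≈ 8.029 mg/L.
Cmax,ss = C₀/(1 − f) ≈ 8.029/0.3960 ≈ 20.275 mg/L.
Steady-state trough Cmin,ss = Cmax,ss·f ≈ 20.275 × 0.6040 ≈ 12.246 mg/L.
Trough 12.2 mg/L vs MEC 16 mg/L: subtherapeutic.

12.2 mg/L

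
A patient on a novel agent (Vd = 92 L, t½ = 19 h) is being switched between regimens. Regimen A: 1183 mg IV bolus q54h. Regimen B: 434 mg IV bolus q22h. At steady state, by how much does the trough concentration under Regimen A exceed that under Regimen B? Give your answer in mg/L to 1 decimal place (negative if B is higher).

Regimen A: f = (1/2)^(54/19) ≈ 0.1395; Cmin,ss = (1183/92)·f/(1−f) ≈ 2.085 mg/L.
Regimen B: f = (1/2)^(22/19) ≈ 0.4482; Cmin,ss = (434/92)·f/(1−f) ≈ 3.832 mg/L.
Difference ≈ 2.085 − 3.832 ≈ -1.747 mg/L.

-1.7 mg/L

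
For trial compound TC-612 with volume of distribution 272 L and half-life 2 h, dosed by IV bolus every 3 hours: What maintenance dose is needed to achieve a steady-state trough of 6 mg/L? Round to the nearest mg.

2984 mg

τ/t½ = 3/2 ≈ 1.5, so f = (1/2)^(3/2) ≈ 0.353553.
Cmin,ss = (D/Vd)·f/(1−f), so D = Cmin,ss·Vd·(1−f)/f.
D = 6 × 272 × (1−f)/f ≈ 6 × 272 × 1.82843 ≈ 2984.00 mg.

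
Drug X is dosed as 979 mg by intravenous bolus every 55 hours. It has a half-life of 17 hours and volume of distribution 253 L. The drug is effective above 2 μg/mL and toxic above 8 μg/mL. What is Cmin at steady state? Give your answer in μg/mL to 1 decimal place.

τ/t½ = 55/17 ≈ 3.2353, so fraction remaining f = (1/2)^(55/17) ≈ 0.1062.
Each bolus raises the concentration by D/Vd = 979/253 ≈ 3.870 μg/mL.
Steady-state trough Cmin,ss = C₀·f/(1−f) ≈ 3.870 × 0.1062/0.8938 ≈ 0.460 μg/mL.
Trough 0.5 μg/mL vs MEC 2 μg/mL: subtherapeutic.

0.5 μg/mL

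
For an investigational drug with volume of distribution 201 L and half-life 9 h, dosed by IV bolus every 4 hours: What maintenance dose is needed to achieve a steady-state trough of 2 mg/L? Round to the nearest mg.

145 mg

τ/t½ = 4/9 ≈ 0.44444, so f = (1/2)^(4/9) ≈ 0.734867.
Cmin,ss = (D/Vd)·f/(1−f), so D = Cmin,ss·Vd·(1−f)/f.
D = 2 × 201 × (1−f)/f ≈ 2 × 201 × 0.36079 ≈ 145.04 mg.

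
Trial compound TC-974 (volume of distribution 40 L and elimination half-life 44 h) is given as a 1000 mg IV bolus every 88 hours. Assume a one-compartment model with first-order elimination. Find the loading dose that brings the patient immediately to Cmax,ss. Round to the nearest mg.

1333 mg

f = (1/2)^(88/44) ≈ 0.250000; accumulation ratio R = 1/(1−f) ≈ 1.33333.
Loading dose to hit Cmax,ss on first dose: D_load = D_maint·R ≈ 1000 × 1.33333 ≈ 1333.33 mg.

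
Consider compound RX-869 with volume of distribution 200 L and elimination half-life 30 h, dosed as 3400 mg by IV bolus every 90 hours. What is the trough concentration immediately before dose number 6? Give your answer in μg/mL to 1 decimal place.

2.4 μg/mL

f = (1/2)^(τ/t½) = (1/2)^(90/30) ≈ 0.1250.
C₀ = D/Vd = 3400/200 ≈ 17.000 μg/mL.
Before the 6th dose, 5 doses have been given. Superposition: Cmin = C₀·(f + f² + … + f^5).
≈ 17.000 × (0.1250 + 0.0156 + 0.0020 + 0.0002 + 0.0000) ≈ 17.000 × 0.1428 ≈ 2.428 μg/mL.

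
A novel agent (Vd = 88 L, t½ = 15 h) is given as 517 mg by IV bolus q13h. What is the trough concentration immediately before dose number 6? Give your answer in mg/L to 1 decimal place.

6.8 mg/L

f = (1/2)^(τ/t½) = (1/2)^(13/15) ≈ 0.5484.
C₀ = D/Vd = 517/88 ≈ 5.875 mg/L.
Before the 6th dose, 5 doses have been given. Superposition: Cmin = C₀·(f + f² + … + f^5).
≈ 5.875 × (0.5484 + 0.3007 + 0.1649 + 0.0904 + 0.0496) ≈ 5.875 × 1.1540 ≈ 6.780 mg/L.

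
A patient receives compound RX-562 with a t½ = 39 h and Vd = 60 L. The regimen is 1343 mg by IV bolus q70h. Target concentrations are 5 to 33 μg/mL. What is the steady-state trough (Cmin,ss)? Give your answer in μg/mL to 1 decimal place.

9.1 μg/mL

k = ln2/t½ = ln2/39 ≈ 0.017773 h⁻¹; fraction remaining f = e^(−kτ) = e^(−0.017773×70) ≈ 0.2882.
Accumulation ratio R = 1/(1 − f) ≈ 1/0.7118 ≈ 1.4049.
Each bolus raises the concentration by D/Vd = 1343/60 ≈ 22.383 μg/mL.
Cmax,ss = C₀/(1 − f) ≈ 22.383/0.7118 ≈ 31.446 μg/mL.
Steady-state trough Cmin,ss = Cmax,ss·f ≈ 31.446 × 0.2882 ≈ 9.063 μg/mL.
Trough 9.1 μg/mL vs MEC 5 μg/mL: adequate.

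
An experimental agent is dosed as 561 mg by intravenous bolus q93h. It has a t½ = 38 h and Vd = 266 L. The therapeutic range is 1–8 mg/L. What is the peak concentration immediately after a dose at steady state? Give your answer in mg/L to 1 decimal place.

2.6 mg/L

τ/t½ = 93/38 ≈ 2.4474, so fraction remaining f = (1/2)^(93/38) ≈ 0.1833.
At steady state, accumulation factor R = 1/(1 − e^(−kτ)) ≈ 1.2244.
Single-dose peak C₀ = D/Vd = 561/266 ≈ 2.109 mg/L.
Steady-state peak Cmax,ss = C₀·R ≈ 2.109 × 1.2244 ≈ 2.582 mg/L.
Peak 2.6 mg/L vs MTC 8 mg/L: below toxic threshold.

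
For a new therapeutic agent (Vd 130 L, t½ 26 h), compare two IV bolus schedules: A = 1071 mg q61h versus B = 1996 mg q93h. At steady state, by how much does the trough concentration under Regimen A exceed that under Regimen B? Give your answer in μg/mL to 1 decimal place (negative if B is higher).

0.6 μg/mL

Regimen A: f = (1/2)^(61/26) ≈ 0.1967; Cmin,ss = (1071/130)·f/(1−f) ≈ 2.017 μg/mL.
Regimen B: f = (1/2)^(93/26) ≈ 0.0838; Cmin,ss = (1996/130)·f/(1−f) ≈ 1.404 μg/mL.
Difference ≈ 2.017 − 1.404 ≈ 0.613 μg/mL.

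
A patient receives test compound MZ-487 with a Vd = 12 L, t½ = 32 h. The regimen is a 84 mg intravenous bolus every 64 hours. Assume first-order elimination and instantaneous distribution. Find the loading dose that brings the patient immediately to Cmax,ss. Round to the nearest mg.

f = (1/2)^(64/32) ≈ 0.250000; accumulation ratio R = 1/(1−f) ≈ 1.33333.
Loading dose to hit Cmax,ss on first dose: D_load = D_maint·R ≈ 84 × 1.33333 ≈ 112.00 mg.

112 mg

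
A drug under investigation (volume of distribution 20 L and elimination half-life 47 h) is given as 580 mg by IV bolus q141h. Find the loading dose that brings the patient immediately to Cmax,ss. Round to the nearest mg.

663 mg

f = (1/2)^(141/47) ≈ 0.125000; accumulation ratio R = 1/(1−f) ≈ 1.14286.
Loading dose to hit Cmax,ss on first dose: D_load = D_maint·R ≈ 580 × 1.14286 ≈ 662.86 mg.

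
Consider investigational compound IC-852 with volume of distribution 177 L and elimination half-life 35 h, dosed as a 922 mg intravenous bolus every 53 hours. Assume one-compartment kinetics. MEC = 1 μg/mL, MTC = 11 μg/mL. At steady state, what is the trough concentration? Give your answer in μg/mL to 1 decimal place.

k = ln2/t½ = ln2/35 ≈ 0.019804 h⁻¹; fraction remaining f = e^(−kτ) = e^(−0.019804×53) ≈ 0.3501.
At steady state, accumulation factor R = 1/(1 − e^(−kτ)) ≈ 1.5387.
Single-dose peak C₀ = D/Vd = 922/177 ≈ 5.209 μg/mL.
Cmax,ss = C₀/(1 − f) ≈ 5.209/0.6499 ≈ 8.015 μg/mL.
Steady-state trough Cmin,ss = Cmax,ss·f ≈ 8.015 × 0.3501 ≈ 2.806 μg/mL.
Trough 2.8 μg/mL vs MEC 1 μg/mL: adequate.

2.8 μg/mL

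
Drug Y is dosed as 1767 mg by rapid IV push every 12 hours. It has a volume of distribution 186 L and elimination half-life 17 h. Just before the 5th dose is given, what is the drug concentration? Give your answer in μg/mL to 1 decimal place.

f = (1/2)^(τ/t½) = (1/2)^(12/17) ≈ 0.6131.
C₀ = D/Vd = 1767/186 ≈ 9.500 μg/mL.
Before the 5th dose, 4 doses have been given. Superposition: Cmin = C₀·(f + f² + … + f^4).
≈ 9.500 × (0.6131 + 0.3759 + 0.2305 + 0.1413) ≈ 9.500 × 1.3608 ≈ 12.928 μg/mL.

12.9 μg/mL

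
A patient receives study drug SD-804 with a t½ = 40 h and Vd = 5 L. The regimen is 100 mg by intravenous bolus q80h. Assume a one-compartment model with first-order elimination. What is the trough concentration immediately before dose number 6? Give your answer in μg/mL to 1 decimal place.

f = (1/2)^(τ/t½) = (1/2)^(80/40) ≈ 0.2500.
C₀ = D/Vd = 100/5 ≈ 20.000 μg/mL.
Before the 6th dose, 5 doses have been given. Superposition: Cmin = C₀·(f + f² + … + f^5).
≈ 20.000 × (0.2500 + 0.0625 + 0.0156 + 0.0039 + 0.0010) ≈ 20.000 × 0.3330 ≈ 6.660 μg/mL.

6.7 μg/mL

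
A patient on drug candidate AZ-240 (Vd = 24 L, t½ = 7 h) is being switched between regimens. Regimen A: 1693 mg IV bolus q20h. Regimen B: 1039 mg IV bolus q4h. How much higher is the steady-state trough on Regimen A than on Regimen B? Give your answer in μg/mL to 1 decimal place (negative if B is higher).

-77.8 μg/mL

Regimen A: f = (1/2)^(20/7) ≈ 0.1380; Cmin,ss = (1693/24)·f/(1−f) ≈ 11.293 μg/mL.
Regimen B: f = (1/2)^(4/7) ≈ 0.6730; Cmin,ss = (1039/24)·f/(1−f) ≈ 89.099 μg/mL.
Difference ≈ 11.293 − 89.099 ≈ -77.806 μg/mL.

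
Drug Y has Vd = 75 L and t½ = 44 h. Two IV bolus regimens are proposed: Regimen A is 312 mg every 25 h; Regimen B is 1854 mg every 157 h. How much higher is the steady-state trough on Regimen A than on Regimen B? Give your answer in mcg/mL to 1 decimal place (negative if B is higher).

Regimen A: f = (1/2)^(25/44) ≈ 0.6745; Cmin,ss = (312/75)·f/(1−f) ≈ 8.620 mcg/mL.
Regimen B: f = (1/2)^(157/44) ≈ 0.0843; Cmin,ss = (1854/75)·f/(1−f) ≈ 2.276 mcg/mL.
Difference ≈ 8.620 − 2.276 ≈ 6.344 mcg/mL.

6.3 mcg/mL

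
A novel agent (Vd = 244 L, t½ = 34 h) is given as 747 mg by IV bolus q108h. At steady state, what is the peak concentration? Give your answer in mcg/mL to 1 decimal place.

3.4 mcg/mL

k = ln2/t½ = ln2/34 ≈ 0.020387 h⁻¹; fraction remaining f = e^(−kτ) = e^(−0.020387×108) ≈ 0.1106.
Accumulation ratio R = 1/(1 − f) ≈ 1/0.8894 ≈ 1.1244.
Single-dose peak C₀ = D/Vd = 747/244 ≈ 3.061 mcg/mL.
Steady-state peak Cmax,ss = C₀·R ≈ 3.061 × 1.1244 ≈ 3.442 mcg/mL.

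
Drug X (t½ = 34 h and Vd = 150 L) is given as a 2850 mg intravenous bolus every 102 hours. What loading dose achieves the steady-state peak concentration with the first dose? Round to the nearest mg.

3257 mg

f = (1/2)^(102/34) ≈ 0.125000; accumulation ratio R = 1/(1−f) ≈ 1.14286.
Loading dose to hit Cmax,ss on first dose: D_load = D_maint·R ≈ 2850 × 1.14286 ≈ 3257.15 mg.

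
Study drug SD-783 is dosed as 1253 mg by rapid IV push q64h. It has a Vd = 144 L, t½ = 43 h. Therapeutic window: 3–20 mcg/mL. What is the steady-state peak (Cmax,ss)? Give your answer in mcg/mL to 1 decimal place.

13.5 mcg/mL

k = ln2/t½ = ln2/43 ≈ 0.016120 h⁻¹; fraction remaining f = e^(−kτ) = e^(−0.016120×64) ≈ 0.3564.
Accumulation ratio R = 1/(1 − f) ≈ 1/0.6436 ≈ 1.5538.
Single-dose peak C₀ = D/Vd = 1253/144 ≈ 8.701 mcg/mL.
Steady-state peak Cmax,ss = C₀·R ≈ 8.701 × 1.5538 ≈ 13.520 mcg/mL.
Peak 13.5 mcg/mL vs MTC 20 mcg/mL: below toxic threshold.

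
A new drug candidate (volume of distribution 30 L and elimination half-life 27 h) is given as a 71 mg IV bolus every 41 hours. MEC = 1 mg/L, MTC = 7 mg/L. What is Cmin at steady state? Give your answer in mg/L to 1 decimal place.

1.3 mg/L

Over one 41-h interval, 41/27 ≈ 1.5185 half-lives elapse, leaving f ≈ 0.3490 of each dose.
Accumulation ratio R = 1/(1 − f) ≈ 1/0.6510 ≈ 1.5361.
Each bolus raises the concentration by D/Vd = 71/30 ≈ 2.367 mg/L.
Cmax,ss = C₀/(1 − f) ≈ 2.367/0.6510 ≈ 3.636 mg/L.
One interval later, Cmin,ss = Cmax,ss·e^(−kτ) ≈ 3.636 × 0.3490 ≈ 1.269 mg/L.
Trough 1.3 mg/L vs MEC 1 mg/L: adequate.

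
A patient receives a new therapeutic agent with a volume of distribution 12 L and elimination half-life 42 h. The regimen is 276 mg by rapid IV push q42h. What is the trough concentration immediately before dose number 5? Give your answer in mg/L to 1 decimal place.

21.6 mg/L

f = (1/2)^(τ/t½) = (1/2)^(42/42) ≈ 0.5000.
C₀ = D/Vd = 276/12 ≈ 23.000 mg/L.
Before the 5th dose, 4 doses have been given. Superposition: Cmin = C₀·(f + f² + … + f^4).
≈ 23.000 × (0.5000 + 0.2500 + 0.1250 + 0.0625) ≈ 23.000 × 0.9375 ≈ 21.562 mg/L.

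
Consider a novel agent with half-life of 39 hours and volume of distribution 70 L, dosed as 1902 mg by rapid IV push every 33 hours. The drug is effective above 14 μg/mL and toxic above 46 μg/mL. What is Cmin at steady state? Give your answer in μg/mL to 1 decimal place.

τ/t½ = 33/39 ≈ 0.84615, so fraction remaining f = (1/2)^(33/39) ≈ 0.5563.
Accumulation ratio R = 1/(1 − f) ≈ 1/0.4437 ≈ 2.2538.
Single-dose peak C₀ = D/Vd = 1902/70 ≈ 27.171 μg/mL.
Cmax,ss = C₀/(1 − f) ≈ 27.171/0.4437 ≈ 61.237 μg/mL.
One interval later, Cmin,ss = Cmax,ss·e^(−kτ) ≈ 61.237 × 0.5563 ≈ 34.066 μg/mL.
Trough 34.1 μg/mL vs MEC 14 μg/mL: adequate.

34.1 μg/mL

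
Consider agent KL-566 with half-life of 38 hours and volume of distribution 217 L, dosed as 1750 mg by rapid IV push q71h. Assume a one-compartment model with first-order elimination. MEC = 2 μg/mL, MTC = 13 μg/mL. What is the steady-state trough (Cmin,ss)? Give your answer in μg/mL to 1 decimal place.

τ/t½ = 71/38 ≈ 1.8684, so fraction remaining f = (1/2)^(71/38) ≈ 0.2739.
At steady state, accumulation factor R = 1/(1 − e^(−kτ)) ≈ 1.3772.
Each bolus raises the concentration by D/Vd = 1750/217 ≈ 8.065 μg/mL.
Steady-state peak Cmax,ss = C₀·R ≈ 8.065 × 1.3772 ≈ 11.107 μg/mL.
Steady-state trough Cmin,ss = Cmax,ss·f ≈ 11.107 × 0.2739 ≈ 3.042 μg/mL.
Trough 3.0 μg/mL vs MEC 2 μg/mL: adequate.

3.0 μg/mL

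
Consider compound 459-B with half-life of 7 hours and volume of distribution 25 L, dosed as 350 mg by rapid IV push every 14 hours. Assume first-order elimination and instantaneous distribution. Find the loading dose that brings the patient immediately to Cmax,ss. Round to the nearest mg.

f = (1/2)^(14/7) ≈ 0.250000; accumulation ratio R = 1/(1−f) ≈ 1.33333.
Loading dose to hit Cmax,ss on first dose: D_load = D_maint·R ≈ 350 × 1.33333 ≈ 466.67 mg.

467 mg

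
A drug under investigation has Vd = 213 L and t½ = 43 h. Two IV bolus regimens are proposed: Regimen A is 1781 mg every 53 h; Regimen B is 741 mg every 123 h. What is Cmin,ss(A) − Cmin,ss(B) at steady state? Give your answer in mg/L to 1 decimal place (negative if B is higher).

Regimen A: f = (1/2)^(53/43) ≈ 0.4256; Cmin,ss = (1781/213)·f/(1−f) ≈ 6.195 mg/L.
Regimen B: f = (1/2)^(123/43) ≈ 0.1377; Cmin,ss = (741/213)·f/(1−f) ≈ 0.556 mg/L.
Difference ≈ 6.195 − 0.556 ≈ 5.639 mg/L.

5.6 mg/L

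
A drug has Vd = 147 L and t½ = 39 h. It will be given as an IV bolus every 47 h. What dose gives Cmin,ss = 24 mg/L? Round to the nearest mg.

τ/t½ = 47/39 ≈ 1.2051, so f = (1/2)^(47/39) ≈ 0.433731.
Cmin,ss = (D/Vd)·f/(1−f), so D = Cmin,ss·Vd·(1−f)/f.
D = 24 × 147 × (1−f)/f ≈ 24 × 147 × 1.30558 ≈ 4606.09 mg.

4606 mg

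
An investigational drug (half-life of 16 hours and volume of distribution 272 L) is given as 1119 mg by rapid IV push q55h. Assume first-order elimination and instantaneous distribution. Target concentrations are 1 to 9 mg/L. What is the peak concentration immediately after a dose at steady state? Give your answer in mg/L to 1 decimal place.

Over one 55-h interval, 55/16 ≈ 3.4375 half-lives elapse, leaving f ≈ 0.0923 of each dose.
At steady state, accumulation factor R = 1/(1 − e^(−kτ)) ≈ 1.1017.
Each bolus raises the concentration by D/Vd = 1119/272 ≈ 4.114 mg/L.
Steady-state peak Cmax,ss = C₀·R ≈ 4.114 × 1.1017 ≈ 4.532 mg/L.
Peak 4.5 mg/L vs MTC 9 mg/L: below toxic threshold.

4.5 mg/L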